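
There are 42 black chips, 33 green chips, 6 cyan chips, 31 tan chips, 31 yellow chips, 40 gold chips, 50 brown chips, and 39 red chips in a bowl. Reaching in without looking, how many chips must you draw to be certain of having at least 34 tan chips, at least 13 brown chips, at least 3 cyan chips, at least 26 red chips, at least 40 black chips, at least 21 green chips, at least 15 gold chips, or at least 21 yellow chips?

Each of the 8 colors has its own threshold; avoid all of them simultaneously.
The worst case stops just short of every target: 39 black, 20 green, 2 cyan, all 31 tan, 20 yellow, 14 gold, 12 brown, 25 red — 39 + 20 + 2 + 31 + 20 + 14 + 12 + 25 = 163 chips.
One more chip must push some color to its target, so 163 + 1 = 164.

164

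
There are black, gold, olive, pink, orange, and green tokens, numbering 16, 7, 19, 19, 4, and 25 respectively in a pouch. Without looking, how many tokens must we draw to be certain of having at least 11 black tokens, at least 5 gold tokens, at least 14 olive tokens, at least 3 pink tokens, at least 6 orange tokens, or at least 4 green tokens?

37

The worst case stops just short of every target: 10 black, 4 gold, 13 olive, 2 pink, all 4 orange, 3 green — 10 + 4 + 13 + 2 + 4 + 3 = 36 tokens.
One more token must push some color to its target, so 36 + 1 = 37.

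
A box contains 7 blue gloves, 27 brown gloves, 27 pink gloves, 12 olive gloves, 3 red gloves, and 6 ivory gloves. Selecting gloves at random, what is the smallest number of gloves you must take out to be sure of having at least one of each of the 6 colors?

80

The hardest color to obtain is red: we could draw every other glove first — 82 − 3 = 79 gloves — without a single red one.
The next draw must be red, so 79 + 1 = 80.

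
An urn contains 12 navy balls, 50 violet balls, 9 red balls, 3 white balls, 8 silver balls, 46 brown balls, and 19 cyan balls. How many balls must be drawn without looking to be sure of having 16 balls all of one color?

In the worst case we take at most 15 of each color, but all 12 navy, all 9 red, all 3 white, and all 8 silver (fewer than 15), giving 12 + 15 + 9 + 3 + 8 + 15 + 15 = 77.
One more ball then forces some color to 16, so 77 + 1 = 78.

78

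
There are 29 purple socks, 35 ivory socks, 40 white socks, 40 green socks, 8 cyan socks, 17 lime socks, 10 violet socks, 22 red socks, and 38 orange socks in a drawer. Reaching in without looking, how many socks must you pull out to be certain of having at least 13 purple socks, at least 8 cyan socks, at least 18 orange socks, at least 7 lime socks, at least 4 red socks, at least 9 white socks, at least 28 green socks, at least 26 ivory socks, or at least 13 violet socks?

The worst case stops just short of every target: 12 purple, 25 ivory, 8 white, 27 green, 7 cyan, 6 lime, all 10 violet, 3 red, 17 orange — 12 + 25 + 8 + 27 + 7 + 6 + 10 + 3 + 17 = 115 socks.
One more sock must push some color to its target, so 115 + 1 = 116.

116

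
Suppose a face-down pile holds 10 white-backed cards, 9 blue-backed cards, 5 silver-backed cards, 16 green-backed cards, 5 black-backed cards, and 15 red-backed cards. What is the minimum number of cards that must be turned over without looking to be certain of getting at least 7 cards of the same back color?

In the worst case we take at most 6 of each back color, but all 5 silver-backed and all 5 black-backed (fewer than 6), giving 6 + 6 + 5 + 6 + 5 + 6 = 34.
One more card then forces some back color to 7, so 34 + 1 = 35.

35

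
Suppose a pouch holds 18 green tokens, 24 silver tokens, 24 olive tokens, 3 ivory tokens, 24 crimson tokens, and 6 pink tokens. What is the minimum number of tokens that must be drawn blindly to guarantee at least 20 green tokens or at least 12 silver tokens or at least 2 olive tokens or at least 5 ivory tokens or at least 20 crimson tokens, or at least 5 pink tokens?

The worst case stops just short of every target: all 18 green, 11 silver, 1 olive, all 3 ivory, 19 crimson, 4 pink — 18 + 11 + 1 + 3 + 19 + 4 = 56 tokens.
One more token must push some color to its target, so 56 + 1 = 57.

57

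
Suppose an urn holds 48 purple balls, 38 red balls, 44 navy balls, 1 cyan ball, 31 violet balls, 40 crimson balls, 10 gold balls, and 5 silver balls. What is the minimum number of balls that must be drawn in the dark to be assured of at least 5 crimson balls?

182

The worst case draws every non-crimson ball first: 48 + 38 + 44 + 1 + 31 + 10 + 5 = 177.
The next 5 draws are then forced to be crimson, giving 177 + 5 = 182.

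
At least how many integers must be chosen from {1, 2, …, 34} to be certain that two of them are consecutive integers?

18

Partition {1, …, 34} into 17 pairs: {1,2}, {3,4}, …, {33,34}.
Choosing 17 integers — say the 17 even numbers 2, 4, …, 34 — takes one from each pair and avoids the property.
Choosing 18 forces two into the same pair by pigeonhole, and those are consecutive. So 18.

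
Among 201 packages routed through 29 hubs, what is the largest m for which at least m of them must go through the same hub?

If each of the 29 hubs held at most 6, the total would be at most 29 × 6 = 174 < 201, a contradiction.
So at least one holds ⌈201/29⌉ = 7.

7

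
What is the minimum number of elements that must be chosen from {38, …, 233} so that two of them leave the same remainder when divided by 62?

63

Group the integers by remainder mod 62; there are 62 residue classes, each nonempty in this range.
Choosing one from each class (62 integers) avoids any shared remainder.
One more choice must repeat a class, so two differ by a multiple of 62. Hence 62 + 1 = 63.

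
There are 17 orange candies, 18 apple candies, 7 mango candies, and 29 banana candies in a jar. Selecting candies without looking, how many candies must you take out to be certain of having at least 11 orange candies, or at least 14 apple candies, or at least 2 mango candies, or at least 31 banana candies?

Each of the 4 flavors has its own threshold; avoid all of them simultaneously.
The worst case stops just short of every target: 10 orange, 13 apple, 1 mango, all 29 banana — 10 + 13 + 1 + 29 = 53 candies.
One more candy must push some flavor to its target, so 53 + 1 = 54.

54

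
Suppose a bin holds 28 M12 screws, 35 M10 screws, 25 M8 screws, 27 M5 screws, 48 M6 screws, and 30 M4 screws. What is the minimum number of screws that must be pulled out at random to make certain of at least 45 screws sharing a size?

Treat the 6 sizes as pigeonholes.
In the worst case we take at most 44 of each size, but all 28 M12, all 35 M10, all 25 M8, all 27 M5, and all 30 M4 (fewer than 44), giving 28 + 35 + 25 + 27 + 44 + 30 = 189.
One more screw then forces some size to 45, so 189 + 1 = 190.

190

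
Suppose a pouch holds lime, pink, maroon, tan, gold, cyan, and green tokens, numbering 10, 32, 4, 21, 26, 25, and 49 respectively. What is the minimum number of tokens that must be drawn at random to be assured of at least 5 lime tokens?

The worst case draws every non-lime token first: 32 + 4 + 21 + 26 + 25 + 49 = 157.
The next 5 draws are then forced to be lime, giving 157 + 5 = 162.

162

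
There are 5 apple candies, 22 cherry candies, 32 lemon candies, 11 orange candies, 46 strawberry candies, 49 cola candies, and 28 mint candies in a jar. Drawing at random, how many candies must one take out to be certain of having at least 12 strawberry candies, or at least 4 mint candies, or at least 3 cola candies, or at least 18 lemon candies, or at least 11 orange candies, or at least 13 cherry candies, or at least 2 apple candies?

57

The worst case stops just short of every target: 1 apple, 12 cherry, 17 lemon, 10 orange, 11 strawberry, 2 cola, 3 mint — 1 + 12 + 17 + 10 + 11 + 2 + 3 = 56 candies.
One more candy must push some flavor to its target, so 56 + 1 = 57.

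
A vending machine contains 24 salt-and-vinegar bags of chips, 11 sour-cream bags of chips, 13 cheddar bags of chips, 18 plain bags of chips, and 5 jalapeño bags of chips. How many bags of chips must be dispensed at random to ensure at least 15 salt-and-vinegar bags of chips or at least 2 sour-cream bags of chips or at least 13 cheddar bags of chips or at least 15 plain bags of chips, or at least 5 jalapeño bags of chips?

The worst case stops just short of every target: 14 salt-and-vinegar, 1 sour-cream, 12 cheddar, 14 plain, 4 jalapeño — 14 + 1 + 12 + 14 + 4 = 45 bags of chips.
One more bag of chips must push some flavor to its target, so 45 + 1 = 46.

46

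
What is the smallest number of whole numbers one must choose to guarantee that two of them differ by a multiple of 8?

Use the pigeonhole principle on residue classes: two integers differ by a multiple of 8 exactly when they share a remainder mod 8.
There are 8 residue classes mod 8, so 8 integers can all lie in distinct classes.
One more integer must repeat a residue, giving a difference divisible by 8. So n = 8 + 1 = 9.

9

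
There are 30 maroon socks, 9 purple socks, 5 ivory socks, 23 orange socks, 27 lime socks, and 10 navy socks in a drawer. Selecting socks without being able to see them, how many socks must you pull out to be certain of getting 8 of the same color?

In the worst case we take at most 7 of each color, but all 5 ivory (fewer than 7), giving 7 + 7 + 5 + 7 + 7 + 7 = 40.
One more sock then forces some color to 8, so 40 + 1 = 41.

41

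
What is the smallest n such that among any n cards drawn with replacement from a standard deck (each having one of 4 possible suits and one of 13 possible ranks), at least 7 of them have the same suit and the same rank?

There are 4 × 13 = 52 (suit, rank) combinations acting as pigeonholes.
With 52 × 6 = 312 cards drawn with replacement from a standard deck we could place exactly 6 in each, with no (suit, rank) pair reaching 7.
One more forces some (suit, rank) pair to hold 7, so 312 + 1 = 313.

313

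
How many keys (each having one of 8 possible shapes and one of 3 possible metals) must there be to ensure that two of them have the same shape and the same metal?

25

There are 8 × 3 = 24 (shape, metal) combinations acting as pigeonholes.
With 24 keys we could place one in each, avoiding any repeat.
One more forces some (shape, metal) pair to hold 2, so 24 + 1 = 25.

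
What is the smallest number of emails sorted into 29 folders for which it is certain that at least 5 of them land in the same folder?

There are 29 folders acting as pigeonholes.
With 29 × 4 = 116 emails we could place exactly 4 in each, with no class reaching 5.
One more forces some class to hold 5, so 116 + 1 = 117.

117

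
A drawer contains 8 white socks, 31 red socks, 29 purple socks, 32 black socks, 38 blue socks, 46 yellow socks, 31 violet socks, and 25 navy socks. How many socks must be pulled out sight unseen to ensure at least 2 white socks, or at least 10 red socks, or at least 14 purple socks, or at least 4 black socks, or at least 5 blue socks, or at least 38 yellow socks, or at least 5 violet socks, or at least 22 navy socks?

93

Each of the 8 colors has its own threshold; avoid all of them simultaneously.
The worst case stops just short of every target: 1 white, 9 red, 13 purple, 3 black, 4 blue, 37 yellow, 4 violet, 21 navy — 1 + 9 + 13 + 3 + 4 + 37 + 4 + 21 = 92 socks.
One more sock must push some color to its target, so 92 + 1 = 93.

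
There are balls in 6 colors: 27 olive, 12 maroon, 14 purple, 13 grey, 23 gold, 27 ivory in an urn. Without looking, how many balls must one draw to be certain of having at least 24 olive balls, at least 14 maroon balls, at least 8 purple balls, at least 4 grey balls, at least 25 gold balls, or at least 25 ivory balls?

93

Each of the 6 colors has its own threshold; avoid all of them simultaneously.
The worst case stops just short of every target: 23 olive, all 12 maroon, 7 purple, 3 grey, all 23 gold, 24 ivory — 23 + 12 + 7 + 3 + 23 + 24 = 92 balls.
One more ball must push some color to its target, so 92 + 1 = 93.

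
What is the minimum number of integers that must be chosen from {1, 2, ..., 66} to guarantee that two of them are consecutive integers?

34

Partition {1, …, 66} into 33 pairs: {1,2}, {3,4}, …, {65,66}.
Choosing 33 integers — say the 33 even numbers 2, 4, …, 66 — takes one from each pair and avoids the property.
Choosing 34 forces two into the same pair by pigeonhole, and those are consecutive. So 34.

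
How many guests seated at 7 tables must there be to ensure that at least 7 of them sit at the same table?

43

There are 7 tables acting as pigeonholes.
With 7 × 6 = 42 guests we could place exactly 6 in each, with no class reaching 7.
One more forces some class to hold 7, so 42 + 1 = 43.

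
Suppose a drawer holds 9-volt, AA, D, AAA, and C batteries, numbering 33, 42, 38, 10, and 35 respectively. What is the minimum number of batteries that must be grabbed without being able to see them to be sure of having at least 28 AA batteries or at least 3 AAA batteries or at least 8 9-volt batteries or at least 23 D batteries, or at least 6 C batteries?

64

Each of the 5 types has its own threshold; avoid all of them simultaneously.
The worst case stops just short of every target: 7 9-volt, 27 AA, 22 D, 2 AAA, 5 C — 7 + 27 + 22 + 2 + 5 = 63 batteries.
One more battery must push some type to its target, so 63 + 1 = 64.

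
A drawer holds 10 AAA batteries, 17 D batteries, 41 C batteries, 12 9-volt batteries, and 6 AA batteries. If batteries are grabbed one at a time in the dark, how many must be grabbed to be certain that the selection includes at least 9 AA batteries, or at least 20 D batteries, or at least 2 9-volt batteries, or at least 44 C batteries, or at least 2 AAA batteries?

67

Each of the 5 types has its own threshold; avoid all of them simultaneously.
The worst case stops just short of every target: 1 AAA, all 17 D, all 41 C, 1 9-volt, all 6 AA — 1 + 17 + 41 + 1 + 6 = 66 batteries.
One more battery must push some type to its target, so 66 + 1 = 67.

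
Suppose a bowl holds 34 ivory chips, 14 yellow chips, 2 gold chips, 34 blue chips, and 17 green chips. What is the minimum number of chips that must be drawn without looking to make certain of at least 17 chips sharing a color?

Treat the 5 colors as pigeonholes.
In the worst case we take at most 16 of each color, but all 14 yellow and all 2 gold (fewer than 16), giving 16 + 14 + 2 + 16 + 16 = 64.
One more chip then forces some color to 17, so 64 + 1 = 65.

65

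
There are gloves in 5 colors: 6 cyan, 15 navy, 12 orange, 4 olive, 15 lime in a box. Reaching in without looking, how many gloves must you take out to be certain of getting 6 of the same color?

25

In the worst case we take at most 5 of each color, but all 4 olive (fewer than 5), giving 5 + 5 + 5 + 4 + 5 = 24.
One more glove then forces some color to 6, so 24 + 1 = 25.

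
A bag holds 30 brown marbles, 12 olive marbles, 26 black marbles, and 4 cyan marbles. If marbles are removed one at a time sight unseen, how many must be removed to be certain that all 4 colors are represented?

The hardest color to obtain is cyan: we could draw every other marble first — 72 − 4 = 68 marbles — without a single cyan one.
The next draw must be cyan, so 68 + 1 = 69.

69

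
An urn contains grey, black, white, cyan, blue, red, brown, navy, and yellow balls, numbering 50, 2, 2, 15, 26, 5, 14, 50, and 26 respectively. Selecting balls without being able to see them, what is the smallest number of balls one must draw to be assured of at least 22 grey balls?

To avoid grey balls as long as possible, exhaust the other 8 colors first.
The worst case draws every non-grey ball first: 2 + 2 + 15 + 26 + 5 + 14 + 50 + 26 = 140.
The next 22 draws are then forced to be grey, giving 140 + 22 = 162.

162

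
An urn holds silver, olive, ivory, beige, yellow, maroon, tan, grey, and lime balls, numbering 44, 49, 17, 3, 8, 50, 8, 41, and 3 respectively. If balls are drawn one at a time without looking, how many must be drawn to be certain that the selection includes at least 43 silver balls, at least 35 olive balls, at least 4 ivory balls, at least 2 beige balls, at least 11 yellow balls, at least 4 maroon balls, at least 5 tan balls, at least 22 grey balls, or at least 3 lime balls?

119

The worst case stops just short of every target: 42 silver, 34 olive, 3 ivory, 1 beige, all 8 yellow, 3 maroon, 4 tan, 21 grey, 2 lime — 42 + 34 + 3 + 1 + 8 + 3 + 4 + 21 + 2 = 118 balls.
One more ball must push some color to its target, so 118 + 1 = 119.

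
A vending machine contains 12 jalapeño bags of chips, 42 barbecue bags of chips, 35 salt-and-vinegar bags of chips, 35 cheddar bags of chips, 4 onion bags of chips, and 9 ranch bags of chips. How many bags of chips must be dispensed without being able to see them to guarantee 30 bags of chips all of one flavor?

In the worst case we take at most 29 of each flavor, but all 12 jalapeño, all 4 onion, and all 9 ranch (fewer than 29), giving 12 + 29 + 29 + 29 + 4 + 9 = 112.
One more bag of chips then forces some flavor to 30, so 112 + 1 = 113.

113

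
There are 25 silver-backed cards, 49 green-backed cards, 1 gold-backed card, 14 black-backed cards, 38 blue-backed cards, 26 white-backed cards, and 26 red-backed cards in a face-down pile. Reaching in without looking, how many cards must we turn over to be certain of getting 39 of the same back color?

169

In the worst case we take at most 38 of each back color, but all 25 silver-backed, all 1 gold-backed, all 14 black-backed, all 26 white-backed, and all 26 red-backed (fewer than 38), giving 25 + 38 + 1 + 14 + 38 + 26 + 26 = 168.
One more card then forces some back color to 39, so 168 + 1 = 169.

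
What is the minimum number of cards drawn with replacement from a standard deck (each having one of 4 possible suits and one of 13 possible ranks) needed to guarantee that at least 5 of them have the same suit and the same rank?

209

There are 4 × 13 = 52 (suit, rank) combinations acting as pigeonholes.
With 52 × 4 = 208 cards drawn with replacement from a standard deck we could place exactly 4 in each, with no (suit, rank) pair reaching 5.
One more forces some (suit, rank) pair to hold 5, so 208 + 1 = 209.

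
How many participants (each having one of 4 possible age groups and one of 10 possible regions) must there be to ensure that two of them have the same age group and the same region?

There are 4 × 10 = 40 (age group, region) combinations acting as pigeonholes.
With 40 participants we could place one in each, avoiding any repeat.
One more forces some (age group, region) pair to hold 2, so 40 + 1 = 41.

41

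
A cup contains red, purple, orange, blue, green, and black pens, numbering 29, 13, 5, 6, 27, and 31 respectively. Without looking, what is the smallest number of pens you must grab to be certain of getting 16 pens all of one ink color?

70

In the worst case we take at most 15 of each ink color, but all 13 purple, all 5 orange, and all 6 blue (fewer than 15), giving 15 + 13 + 5 + 6 + 15 + 15 = 69.
One more pen then forces some ink color to 16, so 69 + 1 = 70.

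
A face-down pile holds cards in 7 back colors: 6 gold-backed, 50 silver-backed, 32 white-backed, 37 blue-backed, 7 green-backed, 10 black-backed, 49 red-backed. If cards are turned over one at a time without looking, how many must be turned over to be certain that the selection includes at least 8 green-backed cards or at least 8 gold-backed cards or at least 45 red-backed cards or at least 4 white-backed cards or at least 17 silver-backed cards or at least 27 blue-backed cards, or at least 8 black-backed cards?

110

The worst case stops just short of every target: all 6 gold-backed, 16 silver-backed, 3 white-backed, 26 blue-backed, 7 green-backed, 7 black-backed, 44 red-backed — 6 + 16 + 3 + 26 + 7 + 7 + 44 = 109 cards.
One more card must push some back color to its target, so 109 + 1 = 110.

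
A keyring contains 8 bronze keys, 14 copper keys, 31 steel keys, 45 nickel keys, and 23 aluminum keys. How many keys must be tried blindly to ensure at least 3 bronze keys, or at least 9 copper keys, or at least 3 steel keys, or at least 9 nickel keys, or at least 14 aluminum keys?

Each of the 5 types has its own threshold; avoid all of them simultaneously.
The worst case stops just short of every target: 2 bronze, 8 copper, 2 steel, 8 nickel, 13 aluminum — 2 + 8 + 2 + 8 + 13 = 33 keys.
One more key must push some type to its target, so 33 + 1 = 34.

34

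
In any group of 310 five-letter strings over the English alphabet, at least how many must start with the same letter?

There are 26 possible first letters, which serve as the pigeonholes.
If each of the 26 possible first letters held at most 11, the total would be at most 26 × 11 = 286 < 310, a contradiction.
So at least one holds ⌈310/26⌉ = 12.

12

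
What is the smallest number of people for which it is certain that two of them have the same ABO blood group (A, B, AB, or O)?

There are 4 ABO blood groups acting as pigeonholes.
With 4 people we could place one in each, avoiding any repeat.
One more forces some class to hold 2, so 4 + 1 = 5.

5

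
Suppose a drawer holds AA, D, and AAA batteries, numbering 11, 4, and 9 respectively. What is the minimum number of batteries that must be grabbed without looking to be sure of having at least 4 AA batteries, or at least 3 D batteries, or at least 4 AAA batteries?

The worst case stops just short of every target: 3 AA, 2 D, 3 AAA — 3 + 2 + 3 = 8 batteries.
One more battery must push some type to its target, so 8 + 1 = 9.

9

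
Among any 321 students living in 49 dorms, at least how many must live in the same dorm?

7

The 321 students fall into 49 dorms.
If each of the 49 dorms held at most 6, the total would be at most 49 × 6 = 294 < 321, a contradiction.
So at least one holds ⌈321/49⌉ = 7.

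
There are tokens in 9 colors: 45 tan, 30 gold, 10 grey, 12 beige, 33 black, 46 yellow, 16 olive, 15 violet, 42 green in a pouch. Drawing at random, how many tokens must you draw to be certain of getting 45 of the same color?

In the worst case we take at most 44 of each color, but all 30 gold, all 10 grey, all 12 beige, all 33 black, all 16 olive, all 15 violet, and all 42 green (fewer than 44), giving 44 + 30 + 10 + 12 + 33 + 44 + 16 + 15 + 42 = 246.
One more token then forces some color to 45, so 246 + 1 = 247.

247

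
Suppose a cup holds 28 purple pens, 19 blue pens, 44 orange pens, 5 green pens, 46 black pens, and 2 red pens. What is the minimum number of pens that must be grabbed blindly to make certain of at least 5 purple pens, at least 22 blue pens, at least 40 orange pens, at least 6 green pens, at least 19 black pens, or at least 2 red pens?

The worst case stops just short of every target: 4 purple, all 19 blue, 39 orange, 5 green, 18 black, 1 red — 4 + 19 + 39 + 5 + 18 + 1 = 86 pens.
One more pen must push some ink color to its target, so 86 + 1 = 87.

87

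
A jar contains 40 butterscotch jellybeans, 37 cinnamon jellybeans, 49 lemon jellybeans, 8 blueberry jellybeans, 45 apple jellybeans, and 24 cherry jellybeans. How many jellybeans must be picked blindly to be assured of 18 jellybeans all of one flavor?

94

Treat the 6 flavors as pigeonholes.
In the worst case we take at most 17 of each flavor, but all 8 blueberry (fewer than 17), giving 17 + 17 + 17 + 8 + 17 + 17 = 93.
One more jellybean then forces some flavor to 18, so 93 + 1 = 94.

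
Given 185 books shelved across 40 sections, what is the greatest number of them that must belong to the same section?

5

The 185 books fall into 40 sections.
If each of the 40 sections held at most 4, the total would be at most 40 × 4 = 160 < 185, a contradiction.
So at least one holds ⌈185/40⌉ = 5.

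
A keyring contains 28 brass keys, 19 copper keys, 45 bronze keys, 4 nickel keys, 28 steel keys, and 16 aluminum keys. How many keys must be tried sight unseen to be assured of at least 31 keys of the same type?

126

In the worst case we take at most 30 of each type, but all 28 brass, all 19 copper, all 4 nickel, all 28 steel, and all 16 aluminum (fewer than 30), giving 28 + 19 + 30 + 4 + 28 + 16 = 125.
One more key then forces some type to 31, so 125 + 1 = 126.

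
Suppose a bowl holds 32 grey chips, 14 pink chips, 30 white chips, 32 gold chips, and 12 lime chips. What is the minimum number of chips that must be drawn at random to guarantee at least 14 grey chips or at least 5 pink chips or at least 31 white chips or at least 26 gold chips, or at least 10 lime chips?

The worst case stops just short of every target: 13 grey, 4 pink, 30 white, 25 gold, 9 lime — 13 + 4 + 30 + 25 + 9 = 81 chips.
One more chip must push some color to its target, so 81 + 1 = 82.

82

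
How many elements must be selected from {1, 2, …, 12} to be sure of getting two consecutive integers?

7

Partition {1, …, 12} into 6 pairs: {1,2}, {3,4}, …, {11,12}.
Choosing 6 integers — say the 6 even numbers 2, 4, …, 12 — takes one from each pair and avoids the property.
Choosing 7 forces two into the same pair by pigeonhole, and those are consecutive. So 7.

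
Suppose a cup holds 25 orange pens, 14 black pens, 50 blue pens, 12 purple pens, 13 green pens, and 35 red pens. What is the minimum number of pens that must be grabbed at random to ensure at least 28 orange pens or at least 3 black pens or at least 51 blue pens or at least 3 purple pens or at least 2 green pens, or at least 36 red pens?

The worst case stops just short of every target: all 25 orange, 2 black, 50 blue, 2 purple, 1 green, 35 red — 25 + 2 + 50 + 2 + 1 + 35 = 115 pens.
One more pen must push some ink color to its target, so 115 + 1 = 116.

116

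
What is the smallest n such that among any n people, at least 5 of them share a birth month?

49

There are 12 months of the year acting as pigeonholes.
With 12 × 4 = 48 people we could place exactly 4 in each, with no class reaching 5.
One more forces some class to hold 5, so 48 + 1 = 49.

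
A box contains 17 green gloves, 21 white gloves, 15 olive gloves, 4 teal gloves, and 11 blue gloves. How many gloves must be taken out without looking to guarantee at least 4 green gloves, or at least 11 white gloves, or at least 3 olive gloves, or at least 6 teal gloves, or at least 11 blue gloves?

30

The worst case stops just short of every target: 3 green, 10 white, 2 olive, all 4 teal, 10 blue — 3 + 10 + 2 + 4 + 10 = 29 gloves.
One more glove must push some color to its target, so 29 + 1 = 30.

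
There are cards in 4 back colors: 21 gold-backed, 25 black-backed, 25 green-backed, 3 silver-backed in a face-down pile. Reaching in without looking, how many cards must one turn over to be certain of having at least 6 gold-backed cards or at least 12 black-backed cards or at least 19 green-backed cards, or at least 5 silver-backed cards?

The worst case stops just short of every target: 5 gold-backed, 11 black-backed, 18 green-backed, all 3 silver-backed — 5 + 11 + 18 + 3 = 37 cards.
One more card must push some back color to its target, so 37 + 1 = 38.

38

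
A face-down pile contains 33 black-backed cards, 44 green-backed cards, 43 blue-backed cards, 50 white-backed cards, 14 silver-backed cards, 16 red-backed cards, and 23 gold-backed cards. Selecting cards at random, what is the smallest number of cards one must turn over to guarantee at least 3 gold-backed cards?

203

The worst case draws every non-gold-backed card first: 33 + 44 + 43 + 50 + 14 + 16 = 200.
The next 3 draws are then forced to be gold-backed, giving 200 + 3 = 203.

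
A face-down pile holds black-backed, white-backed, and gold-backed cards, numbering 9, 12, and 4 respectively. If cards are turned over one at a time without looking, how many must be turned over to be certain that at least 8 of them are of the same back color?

19

In the worst case we take at most 7 of each back color, but all 4 gold-backed (fewer than 7), giving 7 + 7 + 4 = 18.
One more card then forces some back color to 8, so 18 + 1 = 19.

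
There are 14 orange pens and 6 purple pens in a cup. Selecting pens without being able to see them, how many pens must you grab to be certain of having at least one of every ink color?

The hardest ink color to obtain is purple: we could draw every other pen first — 20 − 6 = 14 pens — without a single purple one.
The next draw must be purple, so 14 + 1 = 15.

15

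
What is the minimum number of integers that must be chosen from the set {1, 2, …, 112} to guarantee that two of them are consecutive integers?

57

Partition {1, …, 112} into 56 pairs: {1,2}, {3,4}, …, {111,112}.
Choosing 56 integers — say the 56 even numbers 2, 4, …, 112 — takes one from each pair and avoids the property.
Choosing 57 forces two into the same pair by pigeonhole, and those are consecutive. So 57.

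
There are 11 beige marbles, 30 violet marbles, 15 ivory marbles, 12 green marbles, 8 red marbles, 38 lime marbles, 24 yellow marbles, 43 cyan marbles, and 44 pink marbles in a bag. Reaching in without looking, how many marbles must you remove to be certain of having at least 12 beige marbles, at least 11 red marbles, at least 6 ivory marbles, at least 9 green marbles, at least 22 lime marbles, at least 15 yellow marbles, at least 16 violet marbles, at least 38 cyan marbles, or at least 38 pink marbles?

157

The worst case stops just short of every target: 11 beige, 15 violet, 5 ivory, 8 green, all 8 red, 21 lime, 14 yellow, 37 cyan, 37 pink — 11 + 15 + 5 + 8 + 8 + 21 + 14 + 37 + 37 = 156 marbles.
One more marble must push some color to its target, so 156 + 1 = 157.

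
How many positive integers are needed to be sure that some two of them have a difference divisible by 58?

59

Use the pigeonhole principle on residue classes: two integers differ by a multiple of 58 exactly when they share a remainder mod 58.
There are 58 residue classes mod 58, so 58 integers can all lie in distinct classes.
One more integer must repeat a residue, giving a difference divisible by 58. So n = 58 + 1 = 59.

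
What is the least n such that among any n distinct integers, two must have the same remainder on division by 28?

29

Two integers differ by a multiple of 28 exactly when they share a remainder mod 28.
There are 28 residue classes mod 28, so 28 integers can all lie in distinct classes.
One more integer must repeat a residue, giving a difference divisible by 28. So n = 28 + 1 = 29.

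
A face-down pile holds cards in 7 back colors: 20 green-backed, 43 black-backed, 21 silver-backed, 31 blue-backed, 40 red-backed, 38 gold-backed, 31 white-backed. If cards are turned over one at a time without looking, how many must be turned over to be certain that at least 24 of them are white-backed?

217

The worst case draws every non-white-backed card first: 20 + 43 + 21 + 31 + 40 + 38 = 193.
The next 24 draws are then forced to be white-backed, giving 193 + 24 = 217.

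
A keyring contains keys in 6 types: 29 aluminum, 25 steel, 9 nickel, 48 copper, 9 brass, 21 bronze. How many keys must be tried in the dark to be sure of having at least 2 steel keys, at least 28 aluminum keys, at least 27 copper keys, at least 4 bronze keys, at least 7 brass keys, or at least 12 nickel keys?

73

The worst case stops just short of every target: 27 aluminum, 1 steel, all 9 nickel, 26 copper, 6 brass, 3 bronze — 27 + 1 + 9 + 26 + 6 + 3 = 72 keys.
One more key must push some type to its target, so 72 + 1 = 73.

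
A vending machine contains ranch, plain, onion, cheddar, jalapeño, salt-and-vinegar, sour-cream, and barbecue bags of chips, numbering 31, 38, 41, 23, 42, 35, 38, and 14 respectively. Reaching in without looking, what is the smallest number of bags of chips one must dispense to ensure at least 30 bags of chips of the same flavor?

212

Treat the 8 flavors as pigeonholes.
In the worst case we take at most 29 of each flavor, but all 23 cheddar and all 14 barbecue (fewer than 29), giving 29 + 29 + 29 + 23 + 29 + 29 + 29 + 14 = 211.
One more bag of chips then forces some flavor to 30, so 211 + 1 = 212.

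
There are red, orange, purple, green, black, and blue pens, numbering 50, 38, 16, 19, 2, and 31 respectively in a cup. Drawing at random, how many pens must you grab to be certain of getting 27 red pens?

The worst case draws every non-red pen first: 38 + 16 + 19 + 2 + 31 = 106.
The next 27 draws are then forced to be red, giving 106 + 27 = 133.

133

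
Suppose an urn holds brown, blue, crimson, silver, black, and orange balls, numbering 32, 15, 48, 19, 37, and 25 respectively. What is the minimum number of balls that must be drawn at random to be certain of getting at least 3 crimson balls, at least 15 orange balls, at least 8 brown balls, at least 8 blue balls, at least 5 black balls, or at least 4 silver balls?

38

Each of the 6 colors has its own threshold; avoid all of them simultaneously.
The worst case stops just short of every target: 7 brown, 7 blue, 2 crimson, 3 silver, 4 black, 14 orange — 7 + 7 + 2 + 3 + 4 + 14 = 37 balls.
One more ball must push some color to its target, so 37 + 1 = 38.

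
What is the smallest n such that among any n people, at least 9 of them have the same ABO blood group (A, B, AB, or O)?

33

There are 4 ABO blood groups acting as pigeonholes.
With 4 × 8 = 32 people we could place exactly 8 in each, with no class reaching 9.
One more forces some class to hold 9, so 32 + 1 = 33.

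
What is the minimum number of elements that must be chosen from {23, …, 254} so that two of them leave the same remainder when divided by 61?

Use the pigeonhole principle on residue classes: group the integers by remainder mod 61; there are 61 residue classes, each nonempty in this range.
Choosing one from each class (61 integers) avoids any shared remainder.
One more choice must repeat a class, so two differ by a multiple of 61. Hence 61 + 1 = 62.

62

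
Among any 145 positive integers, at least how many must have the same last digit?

15

The 145 positive integers fall into 10 possible last digits.
If each of the 10 possible last digits held at most 14, the total would be at most 10 × 14 = 140 < 145, a contradiction.
So at least one holds ⌈145/10⌉ = 15.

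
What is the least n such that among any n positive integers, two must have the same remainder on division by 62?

Use the pigeonhole principle on residue classes: two integers differ by a multiple of 62 exactly when they share a remainder mod 62.
There are 62 residue classes mod 62, so 62 integers can all lie in distinct classes.
One more integer must repeat a residue, giving a difference divisible by 62. So n = 62 + 1 = 63.

63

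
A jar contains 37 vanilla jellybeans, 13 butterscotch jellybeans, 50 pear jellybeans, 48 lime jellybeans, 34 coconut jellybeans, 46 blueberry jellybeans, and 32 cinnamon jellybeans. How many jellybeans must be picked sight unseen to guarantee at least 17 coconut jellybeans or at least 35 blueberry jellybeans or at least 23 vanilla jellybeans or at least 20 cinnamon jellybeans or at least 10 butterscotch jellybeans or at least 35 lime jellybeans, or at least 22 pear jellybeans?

The worst case stops just short of every target: 22 vanilla, 9 butterscotch, 21 pear, 34 lime, 16 coconut, 34 blueberry, 19 cinnamon — 22 + 9 + 21 + 34 + 16 + 34 + 19 = 155 jellybeans.
One more jellybean must push some flavor to its target, so 155 + 1 = 156.

156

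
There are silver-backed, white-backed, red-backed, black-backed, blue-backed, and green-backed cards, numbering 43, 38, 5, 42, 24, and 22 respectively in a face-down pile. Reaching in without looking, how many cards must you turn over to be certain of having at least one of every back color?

The hardest back color to obtain is red-backed: we could draw every other card first — 174 − 5 = 169 cards — without a single red-backed one.
The next draw must be red-backed, so 169 + 1 = 170.

170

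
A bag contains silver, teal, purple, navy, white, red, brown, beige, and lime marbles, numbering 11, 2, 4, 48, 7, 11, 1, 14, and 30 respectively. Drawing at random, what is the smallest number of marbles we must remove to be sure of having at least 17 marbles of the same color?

Treat the 9 colors as pigeonholes.
In the worst case we take at most 16 of each color, but all 11 silver, all 2 teal, all 4 purple, all 7 white, all 11 red, all 1 brown, and all 14 beige (fewer than 16), giving 11 + 2 + 4 + 16 + 7 + 11 + 1 + 14 + 16 = 82.
One more marble then forces some color to 17, so 82 + 1 = 83.

83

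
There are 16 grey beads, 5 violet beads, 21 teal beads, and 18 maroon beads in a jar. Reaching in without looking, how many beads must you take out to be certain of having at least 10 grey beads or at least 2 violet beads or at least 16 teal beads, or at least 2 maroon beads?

The worst case stops just short of every target: 9 grey, 1 violet, 15 teal, 1 maroon — 9 + 1 + 15 + 1 = 26 beads.
One more bead must push some color to its target, so 26 + 1 = 27.

27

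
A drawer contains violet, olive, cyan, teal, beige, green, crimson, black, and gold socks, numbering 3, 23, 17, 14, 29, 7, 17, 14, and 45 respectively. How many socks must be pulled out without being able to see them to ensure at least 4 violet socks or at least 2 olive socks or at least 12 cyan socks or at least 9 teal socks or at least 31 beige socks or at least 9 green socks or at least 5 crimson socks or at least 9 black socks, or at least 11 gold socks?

The worst case stops just short of every target: 3 violet, 1 olive, 11 cyan, 8 teal, all 29 beige, all 7 green, 4 crimson, 8 black, 10 gold — 3 + 1 + 11 + 8 + 29 + 7 + 4 + 8 + 10 = 81 socks.
One more sock must push some color to its target, so 81 + 1 = 82.

82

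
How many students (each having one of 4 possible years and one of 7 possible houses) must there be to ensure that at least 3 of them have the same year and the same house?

57

There are 4 × 7 = 28 (year, house) combinations acting as pigeonholes.
With 28 × 2 = 56 students we could place exactly 2 in each, with no (year, house) pair reaching 3.
One more forces some (year, house) pair to hold 3, so 56 + 1 = 57.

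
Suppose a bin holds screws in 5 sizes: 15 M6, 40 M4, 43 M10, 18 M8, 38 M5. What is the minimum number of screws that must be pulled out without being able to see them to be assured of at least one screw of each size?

The hardest size to obtain is M6: we could draw every other screw first — 154 − 15 = 139 screws — without a single M6 one.
The next draw must be M6, so 139 + 1 = 140.

140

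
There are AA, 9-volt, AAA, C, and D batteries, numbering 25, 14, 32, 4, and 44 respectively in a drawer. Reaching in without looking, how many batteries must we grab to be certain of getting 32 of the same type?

106

Treat the 5 types as pigeonholes.
In the worst case we take at most 31 of each type, but all 25 AA, all 14 9-volt, and all 4 C (fewer than 31), giving 25 + 14 + 31 + 4 + 31 = 105.
One more battery then forces some type to 32, so 105 + 1 = 106.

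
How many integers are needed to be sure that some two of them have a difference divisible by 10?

11

Two integers differ by a multiple of 10 exactly when they share a remainder mod 10.
There are 10 residue classes mod 10, so 10 integers can all lie in distinct classes.
One more integer must repeat a residue, giving a difference divisible by 10. So n = 10 + 1 = 11.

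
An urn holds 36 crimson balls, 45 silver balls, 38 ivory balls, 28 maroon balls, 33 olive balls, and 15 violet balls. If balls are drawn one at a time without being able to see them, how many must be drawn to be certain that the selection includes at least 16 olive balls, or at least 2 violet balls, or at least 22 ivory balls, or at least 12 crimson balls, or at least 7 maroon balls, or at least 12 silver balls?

66

Each of the 6 colors has its own threshold; avoid all of them simultaneously.
The worst case stops just short of every target: 11 crimson, 11 silver, 21 ivory, 6 maroon, 15 olive, 1 violet — 11 + 11 + 21 + 6 + 15 + 1 = 65 balls.
One more ball must push some color to its target, so 65 + 1 = 66.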